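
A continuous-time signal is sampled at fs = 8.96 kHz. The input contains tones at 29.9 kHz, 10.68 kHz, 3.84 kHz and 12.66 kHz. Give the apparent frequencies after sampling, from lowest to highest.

1.72 kHz, 3.02 kHz, 3.7 kHz, 3.84 kHz

fs/2 = 4.48 kHz.
29.9 kHz mod fs = 3.02 kHz.
3.02 kHz ≤ fs/2 = 4.48 kHz, appears at 3.02 kHz.
10.68 kHz mod fs = 1.72 kHz.
1.72 kHz ≤ fs/2 = 4.48 kHz, appears at 1.72 kHz.
3.84 kHz ≤ fs/2 = 4.48 kHz, passes unchanged.
12.66 kHz mod fs = 3.7 kHz.
3.7 kHz ≤ fs/2 = 4.48 kHz, appears at 3.7 kHz.
Distinct values: {1.72 kHz, 3.02 kHz, 3.7 kHz, 3.84 kHz}.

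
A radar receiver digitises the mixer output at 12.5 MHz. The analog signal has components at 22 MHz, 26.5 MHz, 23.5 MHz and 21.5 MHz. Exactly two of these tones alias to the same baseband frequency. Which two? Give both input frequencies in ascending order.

23.5 MHz, 26.5 MHz

fs/2 = 6.25 MHz.
22 MHz mod fs = 9.5 MHz.
9.5 MHz > fs/2 = 6.25 MHz, folds to fs − 9.5 MHz = 3 MHz.
26.5 MHz mod fs = 1.5 MHz.
1.5 MHz ≤ fs/2 = 6.25 MHz, appears at 1.5 MHz.
23.5 MHz mod fs = 11 MHz.
11 MHz > fs/2 = 6.25 MHz, folds to fs − 11 MHz = 1.5 MHz.
21.5 MHz mod fs = 9 MHz.
9 MHz > fs/2 = 6.25 MHz, folds to fs − 9 MHz = 3.5 MHz.
23.5 MHz and 26.5 MHz both map to 1.5 MHz.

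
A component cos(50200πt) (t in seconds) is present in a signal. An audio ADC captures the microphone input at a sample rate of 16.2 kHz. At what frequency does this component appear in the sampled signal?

ω = 50200π rad/s → f = ω/(2π) = 25100 Hz = 25.1 kHz.
25.1 kHz mod fs = 8.9 kHz.
8.9 kHz > fs/2 = 8.1 kHz, folds to fs − 8.9 kHz = 7.3 kHz.

7.3 kHz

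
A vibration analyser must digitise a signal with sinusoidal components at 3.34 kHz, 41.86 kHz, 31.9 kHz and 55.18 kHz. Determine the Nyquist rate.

Highest-frequency component: 55.18 kHz.
Nyquist rate = 2 × 55.18 kHz = 110.36 kHz.

110.36 kHz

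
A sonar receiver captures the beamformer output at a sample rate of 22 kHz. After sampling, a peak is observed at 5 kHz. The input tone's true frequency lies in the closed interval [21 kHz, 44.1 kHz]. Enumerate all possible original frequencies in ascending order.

27 kHz, 39 kHz

Frequencies that alias to 5 kHz are k·fs ± 5 kHz for integer k ≥ 0.
k=0: 5 kHz.
k=1: 17 kHz, 27 kHz.
k=2: 39 kHz, 49 kHz.
k=3: 61 kHz, 71 kHz.
Within [21 kHz, 44.1 kHz]: 27 kHz, 39 kHz.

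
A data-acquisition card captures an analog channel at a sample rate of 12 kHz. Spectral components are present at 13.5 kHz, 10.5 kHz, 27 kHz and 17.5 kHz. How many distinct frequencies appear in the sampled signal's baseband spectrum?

fs/2 = 6 kHz.
13.5 kHz mod fs = 1.5 kHz.
1.5 kHz ≤ fs/2 = 6 kHz, appears at 1.5 kHz.
10.5 kHz > fs/2 = 6 kHz, folds to fs − 10.5 kHz = 1.5 kHz.
27 kHz mod fs = 3 kHz.
3 kHz ≤ fs/2 = 6 kHz, appears at 3 kHz.
17.5 kHz mod fs = 5.5 kHz.
5.5 kHz ≤ fs/2 = 6 kHz, appears at 5.5 kHz.
Distinct values: {1.5 kHz, 3 kHz, 5.5 kHz} → 3.

3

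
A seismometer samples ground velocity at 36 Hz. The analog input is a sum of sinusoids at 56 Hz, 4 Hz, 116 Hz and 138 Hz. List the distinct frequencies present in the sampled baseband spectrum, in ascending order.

4 Hz, 6 Hz, 8 Hz, 16 Hz

fs/2 = 18 Hz.
56 Hz mod fs = 20 Hz.
20 Hz > fs/2 = 18 Hz, folds to fs − 20 Hz = 16 Hz.
4 Hz ≤ fs/2 = 18 Hz, passes unchanged.
116 Hz mod fs = 8 Hz.
8 Hz ≤ fs/2 = 18 Hz, appears at 8 Hz.
138 Hz mod fs = 30 Hz.
30 Hz > fs/2 = 18 Hz, folds to fs − 30 Hz = 6 Hz.
Distinct values: {4 Hz, 6 Hz, 8 Hz, 16 Hz}.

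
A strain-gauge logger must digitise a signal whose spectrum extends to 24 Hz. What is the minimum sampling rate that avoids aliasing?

Nyquist rate = 2 × 24 Hz = 48 Hz.

48 Hz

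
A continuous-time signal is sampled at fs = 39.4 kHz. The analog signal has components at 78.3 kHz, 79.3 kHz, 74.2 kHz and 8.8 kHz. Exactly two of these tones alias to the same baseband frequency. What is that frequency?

fs/2 = 19.7 kHz.
78.3 kHz mod fs = 38.9 kHz.
38.9 kHz > fs/2 = 19.7 kHz, folds to fs − 38.9 kHz = 0.5 kHz.
79.3 kHz mod fs = 0.5 kHz.
0.5 kHz ≤ fs/2 = 19.7 kHz, appears at 0.5 kHz.
74.2 kHz mod fs = 34.8 kHz.
34.8 kHz > fs/2 = 19.7 kHz, folds to fs − 34.8 kHz = 4.6 kHz.
8.8 kHz ≤ fs/2 = 19.7 kHz, passes unchanged.
78.3 kHz and 79.3 kHz both map to 0.5 kHz.

0.5 kHz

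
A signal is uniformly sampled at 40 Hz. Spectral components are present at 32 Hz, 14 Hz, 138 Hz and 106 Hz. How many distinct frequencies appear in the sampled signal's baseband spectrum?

3

fs/2 = 20 Hz.
32 Hz > fs/2 = 20 Hz, folds to fs − 32 Hz = 8 Hz.
14 Hz ≤ fs/2 = 20 Hz, passes unchanged.
138 Hz mod fs = 18 Hz.
18 Hz ≤ fs/2 = 20 Hz, appears at 18 Hz.
106 Hz mod fs = 26 Hz.
26 Hz > fs/2 = 20 Hz, folds to fs − 26 Hz = 14 Hz.
Distinct values: {8 Hz, 14 Hz, 18 Hz} → 3.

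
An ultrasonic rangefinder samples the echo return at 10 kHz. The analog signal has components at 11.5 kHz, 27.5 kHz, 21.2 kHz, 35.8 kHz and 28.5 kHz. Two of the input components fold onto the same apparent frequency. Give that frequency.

fs/2 = 5 kHz.
11.5 kHz mod fs = 1.5 kHz.
1.5 kHz ≤ fs/2 = 5 kHz, appears at 1.5 kHz.
27.5 kHz mod fs = 7.5 kHz.
7.5 kHz > fs/2 = 5 kHz, folds to fs − 7.5 kHz = 2.5 kHz.
21.2 kHz mod fs = 1.2 kHz.
1.2 kHz ≤ fs/2 = 5 kHz, appears at 1.2 kHz.
35.8 kHz mod fs = 5.8 kHz.
5.8 kHz > fs/2 = 5 kHz, folds to fs − 5.8 kHz = 4.2 kHz.
28.5 kHz mod fs = 8.5 kHz.
8.5 kHz > fs/2 = 5 kHz, folds to fs − 8.5 kHz = 1.5 kHz.
11.5 kHz and 28.5 kHz both map to 1.5 kHz.

1.5 kHz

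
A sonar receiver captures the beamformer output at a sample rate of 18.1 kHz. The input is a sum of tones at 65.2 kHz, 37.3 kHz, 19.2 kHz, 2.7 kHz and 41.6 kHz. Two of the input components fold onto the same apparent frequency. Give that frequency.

1.1 kHz

fs/2 = 9.05 kHz.
65.2 kHz mod fs = 10.9 kHz.
10.9 kHz > fs/2 = 9.05 kHz, folds to fs − 10.9 kHz = 7.2 kHz.
37.3 kHz mod fs = 1.1 kHz.
1.1 kHz ≤ fs/2 = 9.05 kHz, appears at 1.1 kHz.
19.2 kHz mod fs = 1.1 kHz.
1.1 kHz ≤ fs/2 = 9.05 kHz, appears at 1.1 kHz.
2.7 kHz ≤ fs/2 = 9.05 kHz, passes unchanged.
41.6 kHz mod fs = 5.4 kHz.
5.4 kHz ≤ fs/2 = 9.05 kHz, appears at 5.4 kHz.
19.2 kHz and 37.3 kHz both map to 1.1 kHz.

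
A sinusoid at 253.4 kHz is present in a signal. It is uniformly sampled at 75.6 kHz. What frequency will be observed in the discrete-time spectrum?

253.4 kHz mod fs = 26.6 kHz.
26.6 kHz ≤ fs/2 = 37.8 kHz, appears at 26.6 kHz.

26.6 kHz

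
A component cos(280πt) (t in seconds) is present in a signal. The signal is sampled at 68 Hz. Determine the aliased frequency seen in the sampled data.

ω = 280π rad/s → f = ω/(2π) = 140 Hz.
140 Hz mod fs = 4 Hz.
4 Hz ≤ fs/2 = 34 Hz, appears at 4 Hz.

4 Hz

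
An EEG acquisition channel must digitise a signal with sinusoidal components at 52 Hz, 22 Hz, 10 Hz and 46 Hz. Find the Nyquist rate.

104 Hz

Highest-frequency component: 52 Hz.
Nyquist rate = 2 × 52 Hz = 104 Hz.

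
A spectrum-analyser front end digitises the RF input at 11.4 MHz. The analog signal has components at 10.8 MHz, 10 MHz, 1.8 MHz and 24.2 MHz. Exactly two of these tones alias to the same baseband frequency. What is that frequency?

fs/2 = 5.7 MHz.
10.8 MHz > fs/2 = 5.7 MHz, folds to fs − 10.8 MHz = 0.6 MHz.
10 MHz > fs/2 = 5.7 MHz, folds to fs − 10 MHz = 1.4 MHz.
1.8 MHz ≤ fs/2 = 5.7 MHz, passes unchanged.
24.2 MHz mod fs = 1.4 MHz.
1.4 MHz ≤ fs/2 = 5.7 MHz, appears at 1.4 MHz.
10 MHz and 24.2 MHz both map to 1.4 MHz.

1.4 MHz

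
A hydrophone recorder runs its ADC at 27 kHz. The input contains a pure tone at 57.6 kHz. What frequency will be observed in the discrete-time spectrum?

3.6 kHz

57.6 kHz mod fs = 3.6 kHz.
3.6 kHz ≤ fs/2 = 13.5 kHz, appears at 3.6 kHz.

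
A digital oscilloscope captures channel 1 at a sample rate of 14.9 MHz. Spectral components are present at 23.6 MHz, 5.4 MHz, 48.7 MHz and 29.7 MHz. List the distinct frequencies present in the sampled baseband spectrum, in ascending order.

fs/2 = 7.45 MHz.
23.6 MHz mod fs = 8.7 MHz.
8.7 MHz > fs/2 = 7.45 MHz, folds to fs − 8.7 MHz = 6.2 MHz.
5.4 MHz ≤ fs/2 = 7.45 MHz, passes unchanged.
48.7 MHz mod fs = 4 MHz.
4 MHz ≤ fs/2 = 7.45 MHz, appears at 4 MHz.
29.7 MHz mod fs = 14.8 MHz.
14.8 MHz > fs/2 = 7.45 MHz, folds to fs − 14.8 MHz = 0.1 MHz.
Distinct values: {0.1 MHz, 4 MHz, 5.4 MHz, 6.2 MHz}.

0.1 MHz, 4 MHz, 5.4 MHz, 6.2 MHz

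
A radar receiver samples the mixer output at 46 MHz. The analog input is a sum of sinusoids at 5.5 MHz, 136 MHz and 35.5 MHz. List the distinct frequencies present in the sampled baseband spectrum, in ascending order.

2 MHz, 5.5 MHz, 10.5 MHz

fs/2 = 23 MHz.
5.5 MHz ≤ fs/2 = 23 MHz, passes unchanged.
136 MHz mod fs = 44 MHz.
44 MHz > fs/2 = 23 MHz, folds to fs − 44 MHz = 2 MHz.
35.5 MHz > fs/2 = 23 MHz, folds to fs − 35.5 MHz = 10.5 MHz.
Distinct values: {2 MHz, 5.5 MHz, 10.5 MHz}.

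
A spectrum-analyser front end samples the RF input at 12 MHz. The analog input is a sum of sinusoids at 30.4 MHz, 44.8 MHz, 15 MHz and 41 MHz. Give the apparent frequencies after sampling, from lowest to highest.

fs/2 = 6 MHz.
30.4 MHz mod fs = 6.4 MHz.
6.4 MHz > fs/2 = 6 MHz, folds to fs − 6.4 MHz = 5.6 MHz.
44.8 MHz mod fs = 8.8 MHz.
8.8 MHz > fs/2 = 6 MHz, folds to fs − 8.8 MHz = 3.2 MHz.
15 MHz mod fs = 3 MHz.
3 MHz ≤ fs/2 = 6 MHz, appears at 3 MHz.
41 MHz mod fs = 5 MHz.
5 MHz ≤ fs/2 = 6 MHz, appears at 5 MHz.
Distinct values: {3 MHz, 3.2 MHz, 5 MHz, 5.6 MHz}.

3 MHz, 3.2 MHz, 5 MHz, 5.6 MHz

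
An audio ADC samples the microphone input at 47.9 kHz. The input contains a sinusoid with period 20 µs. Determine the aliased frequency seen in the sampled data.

T = 20 µs → f = 1/T = 50 kHz.
50 kHz mod fs = 2.1 kHz.
2.1 kHz ≤ fs/2 = 23.95 kHz, appears at 2.1 kHz.

2.1 kHz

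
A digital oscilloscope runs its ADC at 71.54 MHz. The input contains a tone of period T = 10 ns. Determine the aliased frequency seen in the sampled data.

T = 10 ns → f = 1/T = 100 MHz.
100 MHz mod fs = 28.46 MHz.
28.46 MHz ≤ fs/2 = 35.77 MHz, appears at 28.46 MHz.

28.46 MHz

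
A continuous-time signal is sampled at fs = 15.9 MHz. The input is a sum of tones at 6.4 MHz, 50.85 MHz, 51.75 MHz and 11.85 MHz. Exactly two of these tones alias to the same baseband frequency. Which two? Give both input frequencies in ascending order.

fs/2 = 7.95 MHz.
6.4 MHz ≤ fs/2 = 7.95 MHz, passes unchanged.
50.85 MHz mod fs = 3.15 MHz.
3.15 MHz ≤ fs/2 = 7.95 MHz, appears at 3.15 MHz.
51.75 MHz mod fs = 4.05 MHz.
4.05 MHz ≤ fs/2 = 7.95 MHz, appears at 4.05 MHz.
11.85 MHz > fs/2 = 7.95 MHz, folds to fs − 11.85 MHz = 4.05 MHz.
11.85 MHz and 51.75 MHz both map to 4.05 MHz.

11.85 MHz, 51.75 MHz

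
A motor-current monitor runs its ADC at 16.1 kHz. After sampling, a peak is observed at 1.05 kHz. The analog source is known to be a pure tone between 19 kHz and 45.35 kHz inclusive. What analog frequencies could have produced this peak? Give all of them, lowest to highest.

Frequencies that alias to 1.05 kHz are k·fs ± 1.05 kHz for integer k ≥ 0.
k=0: 1.05 kHz.
k=1: 15.05 kHz, 17.15 kHz.
k=2: 31.15 kHz, 33.25 kHz.
k=3: 47.25 kHz, 49.35 kHz.
Within [19 kHz, 45.35 kHz]: 31.15 kHz, 33.25 kHz.

31.15 kHz, 33.25 kHz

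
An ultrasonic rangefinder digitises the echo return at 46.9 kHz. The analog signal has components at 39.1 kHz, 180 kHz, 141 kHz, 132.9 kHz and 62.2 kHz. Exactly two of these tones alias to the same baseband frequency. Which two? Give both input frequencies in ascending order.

fs/2 = 23.45 kHz.
39.1 kHz > fs/2 = 23.45 kHz, folds to fs − 39.1 kHz = 7.8 kHz.
180 kHz mod fs = 39.3 kHz.
39.3 kHz > fs/2 = 23.45 kHz, folds to fs − 39.3 kHz = 7.6 kHz.
141 kHz mod fs = 0.3 kHz.
0.3 kHz ≤ fs/2 = 23.45 kHz, appears at 0.3 kHz.
132.9 kHz mod fs = 39.1 kHz.
39.1 kHz > fs/2 = 23.45 kHz, folds to fs − 39.1 kHz = 7.8 kHz.
62.2 kHz mod fs = 15.3 kHz.
15.3 kHz ≤ fs/2 = 23.45 kHz, appears at 15.3 kHz.
39.1 kHz and 132.9 kHz both map to 7.8 kHz.

39.1 kHz, 132.9 kHz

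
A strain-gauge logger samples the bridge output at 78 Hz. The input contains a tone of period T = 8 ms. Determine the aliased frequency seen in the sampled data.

31 Hz

T = 8 ms → f = 1/T = 125 Hz.
125 Hz mod fs = 47 Hz.
47 Hz > fs/2 = 39 Hz, folds to fs − 47 Hz = 31 Hz.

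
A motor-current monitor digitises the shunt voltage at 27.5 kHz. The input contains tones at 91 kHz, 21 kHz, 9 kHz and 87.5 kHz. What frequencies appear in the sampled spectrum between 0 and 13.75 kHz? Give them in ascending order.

5 kHz, 6.5 kHz, 8.5 kHz, 9 kHz

fs/2 = 13.75 kHz.
91 kHz mod fs = 8.5 kHz.
8.5 kHz ≤ fs/2 = 13.75 kHz, appears at 8.5 kHz.
21 kHz > fs/2 = 13.75 kHz, folds to fs − 21 kHz = 6.5 kHz.
9 kHz ≤ fs/2 = 13.75 kHz, passes unchanged.
87.5 kHz mod fs = 5 kHz.
5 kHz ≤ fs/2 = 13.75 kHz, appears at 5 kHz.
Distinct values: {5 kHz, 6.5 kHz, 8.5 kHz, 9 kHz}.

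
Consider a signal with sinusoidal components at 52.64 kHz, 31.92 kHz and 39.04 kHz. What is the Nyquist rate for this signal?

Highest-frequency component: 52.64 kHz.
Nyquist rate = 2 × 52.64 kHz = 105.28 kHz.

105.28 kHz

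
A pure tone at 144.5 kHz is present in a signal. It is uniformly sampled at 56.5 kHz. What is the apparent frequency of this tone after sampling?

144.5 kHz mod fs = 31.5 kHz.
31.5 kHz > fs/2 = 28.25 kHz, folds to fs − 31.5 kHz = 25 kHz.

25 kHz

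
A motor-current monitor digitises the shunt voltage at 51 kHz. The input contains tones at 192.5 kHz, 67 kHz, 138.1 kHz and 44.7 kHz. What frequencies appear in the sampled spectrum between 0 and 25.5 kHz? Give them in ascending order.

fs/2 = 25.5 kHz.
192.5 kHz mod fs = 39.5 kHz.
39.5 kHz > fs/2 = 25.5 kHz, folds to fs − 39.5 kHz = 11.5 kHz.
67 kHz mod fs = 16 kHz.
16 kHz ≤ fs/2 = 25.5 kHz, appears at 16 kHz.
138.1 kHz mod fs = 36.1 kHz.
36.1 kHz > fs/2 = 25.5 kHz, folds to fs − 36.1 kHz = 14.9 kHz.
44.7 kHz > fs/2 = 25.5 kHz, folds to fs − 44.7 kHz = 6.3 kHz.
Distinct values: {6.3 kHz, 11.5 kHz, 14.9 kHz, 16 kHz}.

6.3 kHz, 11.5 kHz, 14.9 kHz, 16 kHz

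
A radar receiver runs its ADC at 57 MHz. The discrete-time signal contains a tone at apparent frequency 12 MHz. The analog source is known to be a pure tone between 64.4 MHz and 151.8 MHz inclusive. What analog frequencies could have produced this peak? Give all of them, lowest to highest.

69 MHz, 102 MHz, 126 MHz

Frequencies that alias to 12 MHz are k·fs ± 12 MHz for integer k ≥ 0.
k=0: 12 MHz.
k=1: 45 MHz, 69 MHz.
k=2: 102 MHz, 126 MHz.
k=3: 159 MHz, 183 MHz.
Within [64.4 MHz, 151.8 MHz]: 69 MHz, 102 MHz, 126 MHz.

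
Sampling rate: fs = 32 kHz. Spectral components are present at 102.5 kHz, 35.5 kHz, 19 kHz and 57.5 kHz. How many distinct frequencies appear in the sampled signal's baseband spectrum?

3

fs/2 = 16 kHz.
102.5 kHz mod fs = 6.5 kHz.
6.5 kHz ≤ fs/2 = 16 kHz, appears at 6.5 kHz.
35.5 kHz mod fs = 3.5 kHz.
3.5 kHz ≤ fs/2 = 16 kHz, appears at 3.5 kHz.
19 kHz > fs/2 = 16 kHz, folds to fs − 19 kHz = 13 kHz.
57.5 kHz mod fs = 25.5 kHz.
25.5 kHz > fs/2 = 16 kHz, folds to fs − 25.5 kHz = 6.5 kHz.
Distinct values: {3.5 kHz, 6.5 kHz, 13 kHz} → 3.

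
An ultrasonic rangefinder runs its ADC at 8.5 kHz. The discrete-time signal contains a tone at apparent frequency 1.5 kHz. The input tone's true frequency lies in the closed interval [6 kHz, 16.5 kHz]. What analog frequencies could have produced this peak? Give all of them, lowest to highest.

7 kHz, 10 kHz, 15.5 kHz

Frequencies that alias to 1.5 kHz are k·fs ± 1.5 kHz for integer k ≥ 0.
k=0: 1.5 kHz.
k=1: 7 kHz, 10 kHz.
k=2: 15.5 kHz, 18.5 kHz.
k=3: 24 kHz, 27 kHz.
Within [6 kHz, 16.5 kHz]: 7 kHz, 10 kHz, 15.5 kHz.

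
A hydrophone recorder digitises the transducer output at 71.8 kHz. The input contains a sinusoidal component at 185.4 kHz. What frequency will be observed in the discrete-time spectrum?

185.4 kHz mod fs = 41.8 kHz.
41.8 kHz > fs/2 = 35.9 kHz, folds to fs − 41.8 kHz = 30 kHz.

30 kHz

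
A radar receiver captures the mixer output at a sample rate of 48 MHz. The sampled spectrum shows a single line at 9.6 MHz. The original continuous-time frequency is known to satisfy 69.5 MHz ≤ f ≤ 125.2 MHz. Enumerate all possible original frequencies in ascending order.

Frequencies that alias to 9.6 MHz are k·fs ± 9.6 MHz for integer k ≥ 0.
k=0: 9.6 MHz.
k=1: 38.4 MHz, 57.6 MHz.
k=2: 86.4 MHz, 105.6 MHz.
k=3: 134.4 MHz, 153.6 MHz.
Within [69.5 MHz, 125.2 MHz]: 86.4 MHz, 105.6 MHz.

86.4 MHz, 105.6 MHz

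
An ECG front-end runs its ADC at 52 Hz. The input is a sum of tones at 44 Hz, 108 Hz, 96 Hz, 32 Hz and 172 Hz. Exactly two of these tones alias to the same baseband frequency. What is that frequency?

8 Hz

fs/2 = 26 Hz.
44 Hz > fs/2 = 26 Hz, folds to fs − 44 Hz = 8 Hz.
108 Hz mod fs = 4 Hz.
4 Hz ≤ fs/2 = 26 Hz, appears at 4 Hz.
96 Hz mod fs = 44 Hz.
44 Hz > fs/2 = 26 Hz, folds to fs − 44 Hz = 8 Hz.
32 Hz > fs/2 = 26 Hz, folds to fs − 32 Hz = 20 Hz.
172 Hz mod fs = 16 Hz.
16 Hz ≤ fs/2 = 26 Hz, appears at 16 Hz.
44 Hz and 96 Hz both map to 8 Hz.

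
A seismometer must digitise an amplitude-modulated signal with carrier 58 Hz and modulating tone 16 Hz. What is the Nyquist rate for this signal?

AM sidebands sit at fc ± fm = 42 Hz and 74 Hz.
Highest-frequency component: 74 Hz.
Nyquist rate = 2 × 74 Hz = 148 Hz.

148 Hz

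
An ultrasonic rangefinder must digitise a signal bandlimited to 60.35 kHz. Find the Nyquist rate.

Nyquist rate = 2 × 60.35 kHz = 120.7 kHz.

120.7 kHz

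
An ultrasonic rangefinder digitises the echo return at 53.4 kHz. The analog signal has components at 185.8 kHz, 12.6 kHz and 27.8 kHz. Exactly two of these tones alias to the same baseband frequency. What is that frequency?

fs/2 = 26.7 kHz.
185.8 kHz mod fs = 25.6 kHz.
25.6 kHz ≤ fs/2 = 26.7 kHz, appears at 25.6 kHz.
12.6 kHz ≤ fs/2 = 26.7 kHz, passes unchanged.
27.8 kHz > fs/2 = 26.7 kHz, folds to fs − 27.8 kHz = 25.6 kHz.
27.8 kHz and 185.8 kHz both map to 25.6 kHz.

25.6 kHz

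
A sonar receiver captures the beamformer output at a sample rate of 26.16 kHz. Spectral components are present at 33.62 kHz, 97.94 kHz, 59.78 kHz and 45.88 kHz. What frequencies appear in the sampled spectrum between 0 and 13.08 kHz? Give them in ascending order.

fs/2 = 13.08 kHz.
33.62 kHz mod fs = 7.46 kHz.
7.46 kHz ≤ fs/2 = 13.08 kHz, appears at 7.46 kHz.
97.94 kHz mod fs = 19.46 kHz.
19.46 kHz > fs/2 = 13.08 kHz, folds to fs − 19.46 kHz = 6.7 kHz.
59.78 kHz mod fs = 7.46 kHz.
7.46 kHz ≤ fs/2 = 13.08 kHz, appears at 7.46 kHz.
45.88 kHz mod fs = 19.72 kHz.
19.72 kHz > fs/2 = 13.08 kHz, folds to fs − 19.72 kHz = 6.44 kHz.
Distinct values: {6.44 kHz, 6.7 kHz, 7.46 kHz}.

6.44 kHz, 6.7 kHz, 7.46 kHz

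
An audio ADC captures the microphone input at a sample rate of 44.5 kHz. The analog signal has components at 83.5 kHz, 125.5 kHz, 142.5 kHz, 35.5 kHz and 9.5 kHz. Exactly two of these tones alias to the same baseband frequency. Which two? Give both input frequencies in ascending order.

fs/2 = 22.25 kHz.
83.5 kHz mod fs = 39 kHz.
39 kHz > fs/2 = 22.25 kHz, folds to fs − 39 kHz = 5.5 kHz.
125.5 kHz mod fs = 36.5 kHz.
36.5 kHz > fs/2 = 22.25 kHz, folds to fs − 36.5 kHz = 8 kHz.
142.5 kHz mod fs = 9 kHz.
9 kHz ≤ fs/2 = 22.25 kHz, appears at 9 kHz.
35.5 kHz > fs/2 = 22.25 kHz, folds to fs − 35.5 kHz = 9 kHz.
9.5 kHz ≤ fs/2 = 22.25 kHz, passes unchanged.
35.5 kHz and 142.5 kHz both map to 9 kHz.

35.5 kHz, 142.5 kHz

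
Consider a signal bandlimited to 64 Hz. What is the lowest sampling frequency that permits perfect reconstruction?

Nyquist rate = 2 × 64 Hz = 128 Hz.

128 Hz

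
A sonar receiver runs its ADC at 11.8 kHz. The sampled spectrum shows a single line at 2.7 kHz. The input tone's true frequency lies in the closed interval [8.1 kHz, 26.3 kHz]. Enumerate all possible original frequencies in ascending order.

Frequencies that alias to 2.7 kHz are k·fs ± 2.7 kHz for integer k ≥ 0.
k=0: 2.7 kHz.
k=1: 9.1 kHz, 14.5 kHz.
k=2: 20.9 kHz, 26.3 kHz.
k=3: 32.7 kHz, 38.1 kHz.
Within [8.1 kHz, 26.3 kHz]: 9.1 kHz, 14.5 kHz, 20.9 kHz, 26.3 kHz.

9.1 kHz, 14.5 kHz, 20.9 kHz, 26.3 kHz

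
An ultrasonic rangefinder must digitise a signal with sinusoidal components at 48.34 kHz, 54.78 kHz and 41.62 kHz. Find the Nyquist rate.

Highest-frequency component: 54.78 kHz.
Nyquist rate = 2 × 54.78 kHz = 109.56 kHz.

109.56 kHz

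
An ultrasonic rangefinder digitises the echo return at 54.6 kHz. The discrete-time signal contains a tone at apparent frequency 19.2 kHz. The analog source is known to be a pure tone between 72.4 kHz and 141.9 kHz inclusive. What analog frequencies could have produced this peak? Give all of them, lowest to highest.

73.8 kHz, 90 kHz, 128.4 kHz

Frequencies that alias to 19.2 kHz are k·fs ± 19.2 kHz for integer k ≥ 0.
k=0: 19.2 kHz.
k=1: 35.4 kHz, 73.8 kHz.
k=2: 90 kHz, 128.4 kHz.
k=3: 144.6 kHz, 183 kHz.
Within [72.4 kHz, 141.9 kHz]: 73.8 kHz, 90 kHz, 128.4 kHz.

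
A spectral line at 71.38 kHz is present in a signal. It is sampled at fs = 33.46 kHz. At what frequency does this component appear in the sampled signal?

4.46 kHz

71.38 kHz mod fs = 4.46 kHz.
4.46 kHz ≤ fs/2 = 16.73 kHz, appears at 4.46 kHz.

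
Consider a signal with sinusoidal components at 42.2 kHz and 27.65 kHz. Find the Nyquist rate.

84.4 kHz

Highest-frequency component: 42.2 kHz.
Nyquist rate = 2 × 42.2 kHz = 84.4 kHz.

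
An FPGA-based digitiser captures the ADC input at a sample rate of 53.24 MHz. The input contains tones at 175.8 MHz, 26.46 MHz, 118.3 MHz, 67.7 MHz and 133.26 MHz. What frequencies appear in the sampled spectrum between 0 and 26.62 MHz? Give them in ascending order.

fs/2 = 26.62 MHz.
175.8 MHz mod fs = 16.08 MHz.
16.08 MHz ≤ fs/2 = 26.62 MHz, appears at 16.08 MHz.
26.46 MHz ≤ fs/2 = 26.62 MHz, passes unchanged.
118.3 MHz mod fs = 11.82 MHz.
11.82 MHz ≤ fs/2 = 26.62 MHz, appears at 11.82 MHz.
67.7 MHz mod fs = 14.46 MHz.
14.46 MHz ≤ fs/2 = 26.62 MHz, appears at 14.46 MHz.
133.26 MHz mod fs = 26.78 MHz.
26.78 MHz > fs/2 = 26.62 MHz, folds to fs − 26.78 MHz = 26.46 MHz.
Distinct values: {11.82 MHz, 14.46 MHz, 16.08 MHz, 26.46 MHz}.

11.82 MHz, 14.46 MHz, 16.08 MHz, 26.46 MHz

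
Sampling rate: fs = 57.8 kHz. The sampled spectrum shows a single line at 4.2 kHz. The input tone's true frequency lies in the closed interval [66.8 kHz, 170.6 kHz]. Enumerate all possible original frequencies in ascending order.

Frequencies that alias to 4.2 kHz are k·fs ± 4.2 kHz for integer k ≥ 0.
k=0: 4.2 kHz.
k=1: 53.6 kHz, 62 kHz.
k=2: 111.4 kHz, 119.8 kHz.
k=3: 169.2 kHz, 177.6 kHz.
k=4: 227 kHz, 235.4 kHz.
Within [66.8 kHz, 170.6 kHz]: 111.4 kHz, 119.8 kHz, 169.2 kHz.

111.4 kHz, 119.8 kHz, 169.2 kHz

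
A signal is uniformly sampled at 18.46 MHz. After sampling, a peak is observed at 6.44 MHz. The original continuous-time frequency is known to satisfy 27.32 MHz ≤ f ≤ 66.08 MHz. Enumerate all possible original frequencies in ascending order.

Frequencies that alias to 6.44 MHz are k·fs ± 6.44 MHz for integer k ≥ 0.
k=0: 6.44 MHz.
k=1: 12.02 MHz, 24.9 MHz.
k=2: 30.48 MHz, 43.36 MHz.
k=3: 48.94 MHz, 61.82 MHz.
k=4: 67.4 MHz, 80.28 MHz.
Within [27.32 MHz, 66.08 MHz]: 30.48 MHz, 43.36 MHz, 48.94 MHz, 61.82 MHz.

30.48 MHz, 43.36 MHz, 48.94 MHz, 61.82 MHz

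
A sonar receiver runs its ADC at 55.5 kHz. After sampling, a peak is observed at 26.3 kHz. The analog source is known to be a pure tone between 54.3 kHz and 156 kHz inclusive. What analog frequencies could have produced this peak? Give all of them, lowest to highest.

81.8 kHz, 84.7 kHz, 137.3 kHz, 140.2 kHz

Frequencies that alias to 26.3 kHz are k·fs ± 26.3 kHz for integer k ≥ 0.
k=0: 26.3 kHz.
k=1: 29.2 kHz, 81.8 kHz.
k=2: 84.7 kHz, 137.3 kHz.
k=3: 140.2 kHz, 192.8 kHz.
k=4: 195.7 kHz, 248.3 kHz.
Within [54.3 kHz, 156 kHz]: 81.8 kHz, 84.7 kHz, 137.3 kHz, 140.2 kHz.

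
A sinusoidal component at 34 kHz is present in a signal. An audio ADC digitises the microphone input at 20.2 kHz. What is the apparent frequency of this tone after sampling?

34 kHz mod fs = 13.8 kHz.
13.8 kHz > fs/2 = 10.1 kHz, folds to fs − 13.8 kHz = 6.4 kHz.

6.4 kHz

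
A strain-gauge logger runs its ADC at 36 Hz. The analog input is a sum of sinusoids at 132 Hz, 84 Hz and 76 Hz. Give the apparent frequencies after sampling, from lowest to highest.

fs/2 = 18 Hz.
132 Hz mod fs = 24 Hz.
24 Hz > fs/2 = 18 Hz, folds to fs − 24 Hz = 12 Hz.
84 Hz mod fs = 12 Hz.
12 Hz ≤ fs/2 = 18 Hz, appears at 12 Hz.
76 Hz mod fs = 4 Hz.
4 Hz ≤ fs/2 = 18 Hz, appears at 4 Hz.
Distinct values: {4 Hz, 12 Hz}.

4 Hz, 12 Hz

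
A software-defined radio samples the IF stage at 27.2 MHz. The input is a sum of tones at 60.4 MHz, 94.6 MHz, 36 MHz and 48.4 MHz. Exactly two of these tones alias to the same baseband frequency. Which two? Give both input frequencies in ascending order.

fs/2 = 13.6 MHz.
60.4 MHz mod fs = 6 MHz.
6 MHz ≤ fs/2 = 13.6 MHz, appears at 6 MHz.
94.6 MHz mod fs = 13 MHz.
13 MHz ≤ fs/2 = 13.6 MHz, appears at 13 MHz.
36 MHz mod fs = 8.8 MHz.
8.8 MHz ≤ fs/2 = 13.6 MHz, appears at 8.8 MHz.
48.4 MHz mod fs = 21.2 MHz.
21.2 MHz > fs/2 = 13.6 MHz, folds to fs − 21.2 MHz = 6 MHz.
48.4 MHz and 60.4 MHz both map to 6 MHz.

48.4 MHz, 60.4 MHz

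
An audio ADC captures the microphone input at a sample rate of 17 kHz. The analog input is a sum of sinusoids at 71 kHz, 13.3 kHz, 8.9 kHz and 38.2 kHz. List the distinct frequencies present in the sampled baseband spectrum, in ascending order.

fs/2 = 8.5 kHz.
71 kHz mod fs = 3 kHz.
3 kHz ≤ fs/2 = 8.5 kHz, appears at 3 kHz.
13.3 kHz > fs/2 = 8.5 kHz, folds to fs − 13.3 kHz = 3.7 kHz.
8.9 kHz > fs/2 = 8.5 kHz, folds to fs − 8.9 kHz = 8.1 kHz.
38.2 kHz mod fs = 4.2 kHz.
4.2 kHz ≤ fs/2 = 8.5 kHz, appears at 4.2 kHz.
Distinct values: {3 kHz, 3.7 kHz, 4.2 kHz, 8.1 kHz}.

3 kHz, 3.7 kHz, 4.2 kHz, 8.1 kHz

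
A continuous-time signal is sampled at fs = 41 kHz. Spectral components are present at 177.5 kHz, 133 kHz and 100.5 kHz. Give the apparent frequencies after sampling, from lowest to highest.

10 kHz, 13.5 kHz, 18.5 kHz

fs/2 = 20.5 kHz.
177.5 kHz mod fs = 13.5 kHz.
13.5 kHz ≤ fs/2 = 20.5 kHz, appears at 13.5 kHz.
133 kHz mod fs = 10 kHz.
10 kHz ≤ fs/2 = 20.5 kHz, appears at 10 kHz.
100.5 kHz mod fs = 18.5 kHz.
18.5 kHz ≤ fs/2 = 20.5 kHz, appears at 18.5 kHz.
Distinct values: {10 kHz, 13.5 kHz, 18.5 kHz}.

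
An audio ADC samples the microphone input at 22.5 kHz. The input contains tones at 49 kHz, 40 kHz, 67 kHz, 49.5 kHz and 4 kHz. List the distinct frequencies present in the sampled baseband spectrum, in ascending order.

fs/2 = 11.25 kHz.
49 kHz mod fs = 4 kHz.
4 kHz ≤ fs/2 = 11.25 kHz, appears at 4 kHz.
40 kHz mod fs = 17.5 kHz.
17.5 kHz > fs/2 = 11.25 kHz, folds to fs − 17.5 kHz = 5 kHz.
67 kHz mod fs = 22 kHz.
22 kHz > fs/2 = 11.25 kHz, folds to fs − 22 kHz = 0.5 kHz.
49.5 kHz mod fs = 4.5 kHz.
4.5 kHz ≤ fs/2 = 11.25 kHz, appears at 4.5 kHz.
4 kHz ≤ fs/2 = 11.25 kHz, passes unchanged.
Distinct values: {0.5 kHz, 4 kHz, 4.5 kHz, 5 kHz}.

0.5 kHz, 4 kHz, 4.5 kHz, 5 kHz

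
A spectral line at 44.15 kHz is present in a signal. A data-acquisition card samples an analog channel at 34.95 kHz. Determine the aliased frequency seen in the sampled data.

9.2 kHz

44.15 kHz mod fs = 9.2 kHz.
9.2 kHz ≤ fs/2 = 17.475 kHz, appears at 9.2 kHz.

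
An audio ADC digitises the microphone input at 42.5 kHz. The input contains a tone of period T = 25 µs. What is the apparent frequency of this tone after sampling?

T = 25 µs → f = 1/T = 40 kHz.
40 kHz > fs/2 = 21.25 kHz, folds to fs − 40 kHz = 2.5 kHz.

2.5 kHz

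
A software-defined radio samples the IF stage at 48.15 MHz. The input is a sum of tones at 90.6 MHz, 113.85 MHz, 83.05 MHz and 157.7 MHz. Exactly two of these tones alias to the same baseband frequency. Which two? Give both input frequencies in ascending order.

fs/2 = 24.075 MHz.
90.6 MHz mod fs = 42.45 MHz.
42.45 MHz > fs/2 = 24.075 MHz, folds to fs − 42.45 MHz = 5.7 MHz.
113.85 MHz mod fs = 17.55 MHz.
17.55 MHz ≤ fs/2 = 24.075 MHz, appears at 17.55 MHz.
83.05 MHz mod fs = 34.9 MHz.
34.9 MHz > fs/2 = 24.075 MHz, folds to fs − 34.9 MHz = 13.25 MHz.
157.7 MHz mod fs = 13.25 MHz.
13.25 MHz ≤ fs/2 = 24.075 MHz, appears at 13.25 MHz.
83.05 MHz and 157.7 MHz both map to 13.25 MHz.

83.05 MHz, 157.7 MHz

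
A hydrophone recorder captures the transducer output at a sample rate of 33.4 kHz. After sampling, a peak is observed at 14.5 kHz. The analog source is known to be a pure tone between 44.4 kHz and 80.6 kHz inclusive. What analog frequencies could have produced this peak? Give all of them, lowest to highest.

47.9 kHz, 52.3 kHz

Frequencies that alias to 14.5 kHz are k·fs ± 14.5 kHz for integer k ≥ 0.
k=0: 14.5 kHz.
k=1: 18.9 kHz, 47.9 kHz.
k=2: 52.3 kHz, 81.3 kHz.
k=3: 85.7 kHz, 114.7 kHz.
Within [44.4 kHz, 80.6 kHz]: 47.9 kHz, 52.3 kHz.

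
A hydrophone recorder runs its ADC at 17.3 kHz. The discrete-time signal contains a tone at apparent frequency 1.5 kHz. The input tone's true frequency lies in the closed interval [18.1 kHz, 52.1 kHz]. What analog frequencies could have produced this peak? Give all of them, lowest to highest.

Frequencies that alias to 1.5 kHz are k·fs ± 1.5 kHz for integer k ≥ 0.
k=0: 1.5 kHz.
k=1: 15.8 kHz, 18.8 kHz.
k=2: 33.1 kHz, 36.1 kHz.
k=3: 50.4 kHz, 53.4 kHz.
k=4: 67.7 kHz, 70.7 kHz.
Within [18.1 kHz, 52.1 kHz]: 18.8 kHz, 33.1 kHz, 36.1 kHz, 50.4 kHz.

18.8 kHz, 33.1 kHz, 36.1 kHz, 50.4 kHz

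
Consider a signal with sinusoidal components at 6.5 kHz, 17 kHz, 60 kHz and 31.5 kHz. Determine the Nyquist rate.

120 kHz

Highest-frequency component: 60 kHz.
Nyquist rate = 2 × 60 kHz = 120 kHz.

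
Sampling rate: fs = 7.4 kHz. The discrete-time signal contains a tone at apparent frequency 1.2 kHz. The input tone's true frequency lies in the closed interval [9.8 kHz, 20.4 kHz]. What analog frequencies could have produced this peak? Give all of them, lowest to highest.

13.6 kHz, 16 kHz

Frequencies that alias to 1.2 kHz are k·fs ± 1.2 kHz for integer k ≥ 0.
k=0: 1.2 kHz.
k=1: 6.2 kHz, 8.6 kHz.
k=2: 13.6 kHz, 16 kHz.
k=3: 21 kHz, 23.4 kHz.
Within [9.8 kHz, 20.4 kHz]: 13.6 kHz, 16 kHz.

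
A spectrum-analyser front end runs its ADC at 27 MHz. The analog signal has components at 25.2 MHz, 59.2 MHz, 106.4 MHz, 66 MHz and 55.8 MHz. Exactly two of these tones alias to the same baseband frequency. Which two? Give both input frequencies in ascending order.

fs/2 = 13.5 MHz.
25.2 MHz > fs/2 = 13.5 MHz, folds to fs − 25.2 MHz = 1.8 MHz.
59.2 MHz mod fs = 5.2 MHz.
5.2 MHz ≤ fs/2 = 13.5 MHz, appears at 5.2 MHz.
106.4 MHz mod fs = 25.4 MHz.
25.4 MHz > fs/2 = 13.5 MHz, folds to fs − 25.4 MHz = 1.6 MHz.
66 MHz mod fs = 12 MHz.
12 MHz ≤ fs/2 = 13.5 MHz, appears at 12 MHz.
55.8 MHz mod fs = 1.8 MHz.
1.8 MHz ≤ fs/2 = 13.5 MHz, appears at 1.8 MHz.
25.2 MHz and 55.8 MHz both map to 1.8 MHz.

25.2 MHz, 55.8 MHz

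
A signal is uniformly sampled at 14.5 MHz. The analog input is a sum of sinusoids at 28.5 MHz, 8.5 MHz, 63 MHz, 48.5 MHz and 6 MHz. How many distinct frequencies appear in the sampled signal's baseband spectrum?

3

fs/2 = 7.25 MHz.
28.5 MHz mod fs = 14 MHz.
14 MHz > fs/2 = 7.25 MHz, folds to fs − 14 MHz = 0.5 MHz.
8.5 MHz > fs/2 = 7.25 MHz, folds to fs − 8.5 MHz = 6 MHz.
63 MHz mod fs = 5 MHz.
5 MHz ≤ fs/2 = 7.25 MHz, appears at 5 MHz.
48.5 MHz mod fs = 5 MHz.
5 MHz ≤ fs/2 = 7.25 MHz, appears at 5 MHz.
6 MHz ≤ fs/2 = 7.25 MHz, passes unchanged.
Distinct values: {0.5 MHz, 5 MHz, 6 MHz} → 3.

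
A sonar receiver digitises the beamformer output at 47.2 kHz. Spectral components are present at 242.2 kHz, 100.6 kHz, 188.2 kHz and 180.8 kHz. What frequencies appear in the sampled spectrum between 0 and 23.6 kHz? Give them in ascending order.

fs/2 = 23.6 kHz.
242.2 kHz mod fs = 6.2 kHz.
6.2 kHz ≤ fs/2 = 23.6 kHz, appears at 6.2 kHz.
100.6 kHz mod fs = 6.2 kHz.
6.2 kHz ≤ fs/2 = 23.6 kHz, appears at 6.2 kHz.
188.2 kHz mod fs = 46.6 kHz.
46.6 kHz > fs/2 = 23.6 kHz, folds to fs − 46.6 kHz = 0.6 kHz.
180.8 kHz mod fs = 39.2 kHz.
39.2 kHz > fs/2 = 23.6 kHz, folds to fs − 39.2 kHz = 8 kHz.
Distinct values: {0.6 kHz, 6.2 kHz, 8 kHz}.

0.6 kHz, 6.2 kHz, 8 kHz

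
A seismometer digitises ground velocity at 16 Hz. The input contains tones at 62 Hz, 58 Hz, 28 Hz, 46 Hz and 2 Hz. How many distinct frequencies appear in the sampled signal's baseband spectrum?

fs/2 = 8 Hz.
62 Hz mod fs = 14 Hz.
14 Hz > fs/2 = 8 Hz, folds to fs − 14 Hz = 2 Hz.
58 Hz mod fs = 10 Hz.
10 Hz > fs/2 = 8 Hz, folds to fs − 10 Hz = 6 Hz.
28 Hz mod fs = 12 Hz.
12 Hz > fs/2 = 8 Hz, folds to fs − 12 Hz = 4 Hz.
46 Hz mod fs = 14 Hz.
14 Hz > fs/2 = 8 Hz, folds to fs − 14 Hz = 2 Hz.
2 Hz ≤ fs/2 = 8 Hz, passes unchanged.
Distinct values: {2 Hz, 4 Hz, 6 Hz} → 3.

3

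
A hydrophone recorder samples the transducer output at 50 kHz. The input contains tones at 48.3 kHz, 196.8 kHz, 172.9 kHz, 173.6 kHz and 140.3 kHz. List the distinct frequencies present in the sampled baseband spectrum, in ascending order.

1.7 kHz, 3.2 kHz, 9.7 kHz, 22.9 kHz, 23.6 kHz

fs/2 = 25 kHz.
48.3 kHz > fs/2 = 25 kHz, folds to fs − 48.3 kHz = 1.7 kHz.
196.8 kHz mod fs = 46.8 kHz.
46.8 kHz > fs/2 = 25 kHz, folds to fs − 46.8 kHz = 3.2 kHz.
172.9 kHz mod fs = 22.9 kHz.
22.9 kHz ≤ fs/2 = 25 kHz, appears at 22.9 kHz.
173.6 kHz mod fs = 23.6 kHz.
23.6 kHz ≤ fs/2 = 25 kHz, appears at 23.6 kHz.
140.3 kHz mod fs = 40.3 kHz.
40.3 kHz > fs/2 = 25 kHz, folds to fs − 40.3 kHz = 9.7 kHz.
Distinct values: {1.7 kHz, 3.2 kHz, 9.7 kHz, 22.9 kHz, 23.6 kHz}.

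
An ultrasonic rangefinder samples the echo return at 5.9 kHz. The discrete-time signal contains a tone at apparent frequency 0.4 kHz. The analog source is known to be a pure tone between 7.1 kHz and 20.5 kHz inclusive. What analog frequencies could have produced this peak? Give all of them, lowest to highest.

11.4 kHz, 12.2 kHz, 17.3 kHz, 18.1 kHz

Frequencies that alias to 0.4 kHz are k·fs ± 0.4 kHz for integer k ≥ 0.
k=0: 0.4 kHz.
k=1: 5.5 kHz, 6.3 kHz.
k=2: 11.4 kHz, 12.2 kHz.
k=3: 17.3 kHz, 18.1 kHz.
k=4: 23.2 kHz, 24 kHz.
Within [7.1 kHz, 20.5 kHz]: 11.4 kHz, 12.2 kHz, 17.3 kHz, 18.1 kHz.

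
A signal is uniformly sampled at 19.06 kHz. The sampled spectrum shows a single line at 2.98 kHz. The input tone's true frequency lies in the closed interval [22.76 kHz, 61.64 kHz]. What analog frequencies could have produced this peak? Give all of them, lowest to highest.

35.14 kHz, 41.1 kHz, 54.2 kHz, 60.16 kHz

Frequencies that alias to 2.98 kHz are k·fs ± 2.98 kHz for integer k ≥ 0.
k=0: 2.98 kHz.
k=1: 16.08 kHz, 22.04 kHz.
k=2: 35.14 kHz, 41.1 kHz.
k=3: 54.2 kHz, 60.16 kHz.
k=4: 73.26 kHz, 79.22 kHz.
Within [22.76 kHz, 61.64 kHz]: 35.14 kHz, 41.1 kHz, 54.2 kHz, 60.16 kHz.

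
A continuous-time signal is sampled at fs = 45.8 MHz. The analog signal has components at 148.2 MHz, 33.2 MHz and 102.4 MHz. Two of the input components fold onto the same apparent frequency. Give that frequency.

fs/2 = 22.9 MHz.
148.2 MHz mod fs = 10.8 MHz.
10.8 MHz ≤ fs/2 = 22.9 MHz, appears at 10.8 MHz.
33.2 MHz > fs/2 = 22.9 MHz, folds to fs − 33.2 MHz = 12.6 MHz.
102.4 MHz mod fs = 10.8 MHz.
10.8 MHz ≤ fs/2 = 22.9 MHz, appears at 10.8 MHz.
102.4 MHz and 148.2 MHz both map to 10.8 MHz.

10.8 MHz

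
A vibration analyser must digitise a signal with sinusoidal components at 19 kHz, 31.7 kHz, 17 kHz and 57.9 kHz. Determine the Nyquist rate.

115.8 kHz

Highest-frequency component: 57.9 kHz.
Nyquist rate = 2 × 57.9 kHz = 115.8 kHz.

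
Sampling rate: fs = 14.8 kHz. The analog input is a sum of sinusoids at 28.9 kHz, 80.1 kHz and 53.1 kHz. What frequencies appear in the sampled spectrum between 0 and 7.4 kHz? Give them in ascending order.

fs/2 = 7.4 kHz.
28.9 kHz mod fs = 14.1 kHz.
14.1 kHz > fs/2 = 7.4 kHz, folds to fs − 14.1 kHz = 0.7 kHz.
80.1 kHz mod fs = 6.1 kHz.
6.1 kHz ≤ fs/2 = 7.4 kHz, appears at 6.1 kHz.
53.1 kHz mod fs = 8.7 kHz.
8.7 kHz > fs/2 = 7.4 kHz, folds to fs − 8.7 kHz = 6.1 kHz.
Distinct values: {0.7 kHz, 6.1 kHz}.

0.7 kHz, 6.1 kHz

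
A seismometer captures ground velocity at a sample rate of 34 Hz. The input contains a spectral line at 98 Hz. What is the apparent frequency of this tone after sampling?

4 Hz

98 Hz mod fs = 30 Hz.
30 Hz > fs/2 = 17 Hz, folds to fs − 30 Hz = 4 Hz.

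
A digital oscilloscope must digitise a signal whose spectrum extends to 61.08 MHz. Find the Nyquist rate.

122.16 MHz

Nyquist rate = 2 × 61.08 MHz = 122.16 MHz.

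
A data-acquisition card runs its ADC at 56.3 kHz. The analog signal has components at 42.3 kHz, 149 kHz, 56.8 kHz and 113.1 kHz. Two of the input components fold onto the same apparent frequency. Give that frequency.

fs/2 = 28.15 kHz.
42.3 kHz > fs/2 = 28.15 kHz, folds to fs − 42.3 kHz = 14 kHz.
149 kHz mod fs = 36.4 kHz.
36.4 kHz > fs/2 = 28.15 kHz, folds to fs − 36.4 kHz = 19.9 kHz.
56.8 kHz mod fs = 0.5 kHz.
0.5 kHz ≤ fs/2 = 28.15 kHz, appears at 0.5 kHz.
113.1 kHz mod fs = 0.5 kHz.
0.5 kHz ≤ fs/2 = 28.15 kHz, appears at 0.5 kHz.
56.8 kHz and 113.1 kHz both map to 0.5 kHz.

0.5 kHz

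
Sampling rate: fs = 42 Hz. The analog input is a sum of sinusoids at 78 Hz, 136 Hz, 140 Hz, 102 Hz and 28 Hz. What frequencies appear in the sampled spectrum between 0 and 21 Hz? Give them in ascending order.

fs/2 = 21 Hz.
78 Hz mod fs = 36 Hz.
36 Hz > fs/2 = 21 Hz, folds to fs − 36 Hz = 6 Hz.
136 Hz mod fs = 10 Hz.
10 Hz ≤ fs/2 = 21 Hz, appears at 10 Hz.
140 Hz mod fs = 14 Hz.
14 Hz ≤ fs/2 = 21 Hz, appears at 14 Hz.
102 Hz mod fs = 18 Hz.
18 Hz ≤ fs/2 = 21 Hz, appears at 18 Hz.
28 Hz > fs/2 = 21 Hz, folds to fs − 28 Hz = 14 Hz.
Distinct values: {6 Hz, 10 Hz, 14 Hz, 18 Hz}.

6 Hz, 10 Hz, 14 Hz, 18 Hz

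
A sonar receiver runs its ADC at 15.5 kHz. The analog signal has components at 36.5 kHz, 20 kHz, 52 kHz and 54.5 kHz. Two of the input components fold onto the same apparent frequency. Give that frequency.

fs/2 = 7.75 kHz.
36.5 kHz mod fs = 5.5 kHz.
5.5 kHz ≤ fs/2 = 7.75 kHz, appears at 5.5 kHz.
20 kHz mod fs = 4.5 kHz.
4.5 kHz ≤ fs/2 = 7.75 kHz, appears at 4.5 kHz.
52 kHz mod fs = 5.5 kHz.
5.5 kHz ≤ fs/2 = 7.75 kHz, appears at 5.5 kHz.
54.5 kHz mod fs = 8 kHz.
8 kHz > fs/2 = 7.75 kHz, folds to fs − 8 kHz = 7.5 kHz.
36.5 kHz and 52 kHz both map to 5.5 kHz.

5.5 kHz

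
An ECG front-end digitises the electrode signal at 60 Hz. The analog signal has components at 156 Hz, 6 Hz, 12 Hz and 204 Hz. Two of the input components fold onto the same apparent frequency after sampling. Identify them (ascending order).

fs/2 = 30 Hz.
156 Hz mod fs = 36 Hz.
36 Hz > fs/2 = 30 Hz, folds to fs − 36 Hz = 24 Hz.
6 Hz ≤ fs/2 = 30 Hz, passes unchanged.
12 Hz ≤ fs/2 = 30 Hz, passes unchanged.
204 Hz mod fs = 24 Hz.
24 Hz ≤ fs/2 = 30 Hz, appears at 24 Hz.
156 Hz and 204 Hz both map to 24 Hz.

156 Hz, 204 Hz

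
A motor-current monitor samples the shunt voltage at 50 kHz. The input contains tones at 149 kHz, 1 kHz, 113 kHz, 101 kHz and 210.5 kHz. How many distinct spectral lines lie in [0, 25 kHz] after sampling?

fs/2 = 25 kHz.
149 kHz mod fs = 49 kHz.
49 kHz > fs/2 = 25 kHz, folds to fs − 49 kHz = 1 kHz.
1 kHz ≤ fs/2 = 25 kHz, passes unchanged.
113 kHz mod fs = 13 kHz.
13 kHz ≤ fs/2 = 25 kHz, appears at 13 kHz.
101 kHz mod fs = 1 kHz.
1 kHz ≤ fs/2 = 25 kHz, appears at 1 kHz.
210.5 kHz mod fs = 10.5 kHz.
10.5 kHz ≤ fs/2 = 25 kHz, appears at 10.5 kHz.
Distinct values: {1 kHz, 10.5 kHz, 13 kHz} → 3.

3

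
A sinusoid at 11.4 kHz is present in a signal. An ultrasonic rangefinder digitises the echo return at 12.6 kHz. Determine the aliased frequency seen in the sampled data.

11.4 kHz > fs/2 = 6.3 kHz, folds to fs − 11.4 kHz = 1.2 kHz.

1.2 kHz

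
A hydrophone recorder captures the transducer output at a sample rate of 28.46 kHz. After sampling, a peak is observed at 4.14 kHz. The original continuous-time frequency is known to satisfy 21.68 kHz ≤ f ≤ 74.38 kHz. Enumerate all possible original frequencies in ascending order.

24.32 kHz, 32.6 kHz, 52.78 kHz, 61.06 kHz

Frequencies that alias to 4.14 kHz are k·fs ± 4.14 kHz for integer k ≥ 0.
k=0: 4.14 kHz.
k=1: 24.32 kHz, 32.6 kHz.
k=2: 52.78 kHz, 61.06 kHz.
k=3: 81.24 kHz, 89.52 kHz.
Within [21.68 kHz, 74.38 kHz]: 24.32 kHz, 32.6 kHz, 52.78 kHz, 61.06 kHz.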